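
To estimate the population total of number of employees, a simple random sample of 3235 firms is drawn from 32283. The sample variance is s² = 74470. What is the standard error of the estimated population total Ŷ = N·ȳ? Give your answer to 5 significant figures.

Var(Ŷ) = N²·Var(ȳ) = N²·(1 − n/N)·s²/n.
f = 3235/32283 = 0.10020754; Var(ȳ) = 0.89979246·74470/3235 = 20.713306.
Var(Ŷ) = 32283² · 20.713306 = 2.1587244 × 10^10.
SE(Ŷ) = √(2.1587244 × 10^10) = 146930.

146930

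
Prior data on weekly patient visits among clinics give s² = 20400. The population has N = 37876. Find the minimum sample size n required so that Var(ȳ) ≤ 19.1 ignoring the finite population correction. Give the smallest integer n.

1069

Without fpc, n₀ = s²/D = 20400/19.1 = 1068.0628.
Rounding up, n = 1069.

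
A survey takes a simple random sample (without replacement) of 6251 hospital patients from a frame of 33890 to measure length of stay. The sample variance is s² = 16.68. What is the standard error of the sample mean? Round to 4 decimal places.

0.0466

Under SRS without replacement, Var(ȳ) = (1 − f)·s²/n with f = n/N = 6251/33890 = 0.18444969.
Var(ȳ) = (1 − 0.18444969)·16.68/6251 = 0.81555031·0.0026683731 = 0.0021761925.
SE(ȳ) = √(0.0021761925) = 0.0466.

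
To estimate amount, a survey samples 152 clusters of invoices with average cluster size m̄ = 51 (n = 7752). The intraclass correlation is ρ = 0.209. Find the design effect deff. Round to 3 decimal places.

deff = 1 + (51 − 1)·0.209 = 1 + 10.45 = 11.45.

11.450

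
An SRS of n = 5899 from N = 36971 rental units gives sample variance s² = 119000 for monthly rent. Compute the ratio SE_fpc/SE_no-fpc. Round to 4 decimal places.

f = n/N = 5899/36971 = 0.15955749.
SE_no-fpc = √(s²/n) = 4.4914264; SE_fpc = √((1−f)s²/n) = 4.1175444.
Ratio = √(1−f) = 0.91675652.

0.9168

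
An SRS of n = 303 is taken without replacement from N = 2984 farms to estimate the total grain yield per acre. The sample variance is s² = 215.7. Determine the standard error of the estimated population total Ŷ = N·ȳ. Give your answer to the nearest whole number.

2386

Var(Ŷ) = N²·Var(ȳ) = N²·(1 − n/N)·s²/n.
f = 303/2984 = 0.10154155; Var(ȳ) = 0.89845845·215.7/303 = 0.63959567.
Var(Ŷ) = 2984² · 0.63959567 = 5.6951236 × 10^6.
SE(Ŷ) = √(5.6951236 × 10^6) = 2386.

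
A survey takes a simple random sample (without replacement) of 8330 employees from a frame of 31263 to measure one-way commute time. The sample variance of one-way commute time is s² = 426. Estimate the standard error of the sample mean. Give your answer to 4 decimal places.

0.1937

Under SRS without replacement, Var(ȳ) = (1 − f)·s²/n with f = n/N = 8330/31263 = 0.26644916.
Var(ȳ) = (1 − 0.26644916)·426/8330 = 0.73355084·0.051140456 = 0.037514125.
SE(ȳ) = √(0.037514125) = 0.1937.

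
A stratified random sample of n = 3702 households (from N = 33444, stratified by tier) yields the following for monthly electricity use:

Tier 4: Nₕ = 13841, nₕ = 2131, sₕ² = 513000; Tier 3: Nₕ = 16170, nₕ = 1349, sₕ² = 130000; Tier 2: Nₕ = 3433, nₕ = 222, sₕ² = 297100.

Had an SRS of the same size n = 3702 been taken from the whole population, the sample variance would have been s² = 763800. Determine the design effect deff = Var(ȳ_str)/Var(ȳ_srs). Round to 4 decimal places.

0.3745

Var(ȳ_str) = Σ Wₕ²(1−fₕ)sₕ²/nₕ with Wₕ = Nₕ/33444:
  Tier 4: (13841/33444)²·(1−2131/13841)·513000/2131 = 34.883644
  Tier 3: (16170/33444)²·(1−1349/16170)·130000/1349 = 20.648214
  Tier 2: (3433/33444)²·(1−222/3433)·297100/222 = 13.18947
  → Var(ȳ_str) = 68.721328.
Var(ȳ_srs) = (1 − 3702/33444)·763800/3702 = 183.48273.
deff = 68.721328 / 183.48273 = 0.3745.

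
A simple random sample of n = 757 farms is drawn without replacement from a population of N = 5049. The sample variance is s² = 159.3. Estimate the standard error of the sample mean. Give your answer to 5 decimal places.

Under SRS without replacement, Var(ȳ) = (1 − f)·s²/n with f = n/N = 757/5049 = 0.14993068.
Var(ȳ) = (1 − 0.14993068)·159.3/757 = 0.85006932·0.21043593 = 0.17888513.
SE(ȳ) = √(0.17888513) = 0.42295.

0.42295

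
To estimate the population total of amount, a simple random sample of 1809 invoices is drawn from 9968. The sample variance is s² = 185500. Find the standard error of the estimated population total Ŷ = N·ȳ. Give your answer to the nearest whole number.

91322

Var(Ŷ) = N²·Var(ȳ) = N²·(1 − n/N)·s²/n.
f = 1809/9968 = 0.18148074; Var(ȳ) = 0.81851926·185500/1809 = 83.933291.
Var(Ŷ) = 9968² · 83.933291 = 8.3396977 × 10^9.
SE(Ŷ) = √(8.3396977 × 10^9) = 91322.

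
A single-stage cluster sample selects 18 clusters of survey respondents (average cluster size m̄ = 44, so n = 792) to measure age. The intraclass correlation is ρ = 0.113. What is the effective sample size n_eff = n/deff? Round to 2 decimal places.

deff = 1 + (44 − 1)·0.113 = 1 + 4.859 = 5.859.
n_eff = 792 / 5.859 = 135.18.

135.18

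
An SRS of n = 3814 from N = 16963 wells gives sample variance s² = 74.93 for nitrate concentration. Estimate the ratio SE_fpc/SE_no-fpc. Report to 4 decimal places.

0.8804

f = n/N = 3814/16963 = 0.22484230.
SE_no-fpc = √(s²/n) = 0.14016434; SE_fpc = √((1−f)s²/n) = 0.12340494.
Ratio = √(1−f) = 0.88043040.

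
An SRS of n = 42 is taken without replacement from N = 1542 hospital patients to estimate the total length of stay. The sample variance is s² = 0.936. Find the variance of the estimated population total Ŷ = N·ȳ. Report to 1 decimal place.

51546.9

Var(Ŷ) = N²·Var(ȳ) = N²·(1 − n/N)·s²/n.
f = 42/1542 = 0.02723735; Var(ȳ) = 0.97276265·0.936/42 = 0.02167871.
Var(Ŷ) = 1542² · 0.02167871 = 51546.856.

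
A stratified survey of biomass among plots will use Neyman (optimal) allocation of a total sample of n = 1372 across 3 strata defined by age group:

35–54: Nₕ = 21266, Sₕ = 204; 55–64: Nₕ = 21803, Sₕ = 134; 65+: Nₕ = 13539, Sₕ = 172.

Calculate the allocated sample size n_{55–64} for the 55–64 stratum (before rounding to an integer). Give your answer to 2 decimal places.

Neyman allocation: nₕ = n·NₕSₕ / Σⱼ NⱼSⱼ.
Σ NⱼSⱼ = 21266·204 + 21803·134 + 13539·172 = 9.588574 × 10^6.
n_{55–64} = 1372·21803·134 / (9.588574 × 10^6) = 418.04.

418.04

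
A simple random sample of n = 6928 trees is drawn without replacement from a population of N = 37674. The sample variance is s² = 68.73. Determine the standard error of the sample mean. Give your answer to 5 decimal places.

0.08998

Under SRS without replacement, Var(ȳ) = (1 − f)·s²/n with f = n/N = 6928/37674 = 0.18389340.
Var(ȳ) = (1 − 0.18389340)·68.73/6928 = 0.81610660·0.009920612 = 0.0080962769.
SE(ȳ) = √(0.0080962769) = 0.08998.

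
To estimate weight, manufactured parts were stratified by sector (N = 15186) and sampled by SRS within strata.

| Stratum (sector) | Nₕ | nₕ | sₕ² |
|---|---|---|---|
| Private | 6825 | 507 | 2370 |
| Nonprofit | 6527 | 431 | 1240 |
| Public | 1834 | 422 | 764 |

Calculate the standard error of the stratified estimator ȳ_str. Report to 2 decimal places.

Var(ȳ_str) = Σₕ Wₕ²(1 − fₕ)sₕ²/nₕ with Wₕ = Nₕ/N, N = 15186.
Private: Wₕ = 0.44942710; term = 0.44942710²·(1 − 0.07428571)·2370/507 = 0.87404919.
Nonprofit: Wₕ = 0.42980377; term = 0.42980377²·(1 − 0.06603340)·1240/431 = 0.49638219.
Public: Wₕ = 0.12076913; term = 0.12076913²·(1 − 0.23009815)·764/422 = 0.020329568.
Sum = 1.3907609.
SE = √(1.3907609) = 1.18.

1.18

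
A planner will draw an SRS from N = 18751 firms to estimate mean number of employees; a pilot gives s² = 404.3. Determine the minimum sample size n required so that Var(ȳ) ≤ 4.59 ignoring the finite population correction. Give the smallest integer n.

Without fpc, n₀ = s²/D = 404.3/4.59 = 88.0828.
Rounding up, n = 89.

89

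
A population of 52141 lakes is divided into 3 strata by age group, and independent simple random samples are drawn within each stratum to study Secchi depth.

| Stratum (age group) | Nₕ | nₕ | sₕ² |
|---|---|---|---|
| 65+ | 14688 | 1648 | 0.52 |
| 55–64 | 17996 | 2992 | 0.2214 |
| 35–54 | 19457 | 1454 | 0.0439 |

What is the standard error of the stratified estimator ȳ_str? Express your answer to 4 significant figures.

0.005785

Var(ȳ_str) = Σₕ Wₕ²(1 − fₕ)sₕ²/nₕ with Wₕ = Nₕ/N, N = 52141.
65+: Wₕ = 0.28169770; term = 0.28169770²·(1 − 0.11220044)·0.52/1648 = 2.2229397 × 10^-5.
55–64: Wₕ = 0.34514106; term = 0.34514106²·(1 − 0.16625917)·0.2214/2992 = 7.3492049 × 10^-6.
35–54: Wₕ = 0.37316124; term = 0.37316124²·(1 − 0.07472889)·0.0439/1454 = 3.8901125 × 10^-6.
Sum = 3.3468714 × 10^-5.
SE = √(3.3468714 × 10^-5) = 0.005785.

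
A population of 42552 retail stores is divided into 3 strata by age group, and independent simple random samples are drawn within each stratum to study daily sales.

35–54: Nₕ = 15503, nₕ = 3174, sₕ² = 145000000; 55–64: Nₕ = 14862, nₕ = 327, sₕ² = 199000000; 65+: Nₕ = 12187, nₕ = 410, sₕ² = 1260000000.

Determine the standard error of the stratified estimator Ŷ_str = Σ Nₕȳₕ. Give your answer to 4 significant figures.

Var(Ŷ_str) = Σₕ Nₕ²(1 − fₕ)sₕ²/nₕ.
35–54: 15503²·(1 − 3174/15503)·145000000/3174 = 8.7318181 × 10^12.
55–64: 14862²·(1 − 327/14862)·199000000/327 = 1.3146121 × 10^14.
65+: 12187²·(1 − 410/12187)·1260000000/410 = 4.4108082 × 10^14.
Sum = 5.8127385 × 10^14.
SE = √(5.8127385 × 10^14) = 2.411 × 10^7.

2.411 × 10^7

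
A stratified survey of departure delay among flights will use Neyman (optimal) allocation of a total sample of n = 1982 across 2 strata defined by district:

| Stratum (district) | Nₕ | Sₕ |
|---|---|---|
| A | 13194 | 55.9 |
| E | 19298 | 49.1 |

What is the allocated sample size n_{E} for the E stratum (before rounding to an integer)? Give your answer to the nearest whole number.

1114

Neyman allocation: nₕ = n·NₕSₕ / Σⱼ NⱼSⱼ.
Σ NⱼSⱼ = 13194·55.9 + 19298·49.1 = 1.6850764 × 10^6.
n_{E} = 1982·19298·49.1 / (1.6850764 × 10^6) = 1114.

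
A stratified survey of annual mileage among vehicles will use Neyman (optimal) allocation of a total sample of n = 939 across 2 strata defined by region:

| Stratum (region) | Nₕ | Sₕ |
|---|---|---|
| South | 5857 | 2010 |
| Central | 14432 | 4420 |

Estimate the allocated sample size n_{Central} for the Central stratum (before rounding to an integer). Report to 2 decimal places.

Neyman allocation: nₕ = n·NₕSₕ / Σⱼ NⱼSⱼ.
Σ NⱼSⱼ = 5857·2010 + 14432·4420 = 7.556201 × 10^7.
n_{Central} = 939·14432·4420 / (7.556201 × 10^7) = 792.70.

792.70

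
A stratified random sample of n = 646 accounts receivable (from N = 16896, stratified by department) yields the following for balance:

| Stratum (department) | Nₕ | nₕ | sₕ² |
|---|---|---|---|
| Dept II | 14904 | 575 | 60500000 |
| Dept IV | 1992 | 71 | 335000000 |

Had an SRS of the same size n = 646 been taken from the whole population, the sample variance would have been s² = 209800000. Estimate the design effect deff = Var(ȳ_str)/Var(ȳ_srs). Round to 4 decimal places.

Var(ȳ_str) = Σ Wₕ²(1−fₕ)sₕ²/nₕ with Wₕ = Nₕ/16896:
  Dept II: (14904/16896)²·(1−575/14904)·60500000/575 = 78711.548
  Dept IV: (1992/16896)²·(1−71/1992)·335000000/71 = 63246.334
  → Var(ȳ_str) = 141957.88.
Var(ȳ_srs) = (1 − 646/16896)·209800000/646 = 312350.66.
deff = 141957.88 / 312350.66 = 0.4545.

0.4545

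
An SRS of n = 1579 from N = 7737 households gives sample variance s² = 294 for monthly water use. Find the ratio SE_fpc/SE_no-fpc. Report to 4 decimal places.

0.8921

f = n/N = 1579/7737 = 0.20408427.
SE_no-fpc = √(s²/n) = 0.43150179; SE_fpc = √((1−f)s²/n) = 0.38496048.
Ratio = √(1−f) = 0.89214109.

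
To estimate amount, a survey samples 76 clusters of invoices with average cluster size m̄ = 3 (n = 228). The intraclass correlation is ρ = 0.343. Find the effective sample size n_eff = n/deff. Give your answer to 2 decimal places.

135.23

deff = 1 + (3 − 1)·0.343 = 1 + 0.686 = 1.686.
n_eff = 228 / 1.686 = 135.23.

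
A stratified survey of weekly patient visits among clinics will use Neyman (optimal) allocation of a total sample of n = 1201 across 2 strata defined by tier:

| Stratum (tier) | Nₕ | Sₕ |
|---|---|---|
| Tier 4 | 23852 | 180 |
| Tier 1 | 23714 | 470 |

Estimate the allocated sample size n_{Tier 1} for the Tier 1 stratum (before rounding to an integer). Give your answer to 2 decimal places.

867.02

Neyman allocation: nₕ = n·NₕSₕ / Σⱼ NⱼSⱼ.
Σ NⱼSⱼ = 23852·180 + 23714·470 = 1.543894 × 10^7.
n_{Tier 1} = 1201·23714·470 / (1.543894 × 10^7) = 867.02.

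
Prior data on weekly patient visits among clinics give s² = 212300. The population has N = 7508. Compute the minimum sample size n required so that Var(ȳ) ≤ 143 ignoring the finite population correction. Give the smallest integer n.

Without fpc, n₀ = s²/D = 212300/143 = 1484.6154.
Rounding up, n = 1485.

1485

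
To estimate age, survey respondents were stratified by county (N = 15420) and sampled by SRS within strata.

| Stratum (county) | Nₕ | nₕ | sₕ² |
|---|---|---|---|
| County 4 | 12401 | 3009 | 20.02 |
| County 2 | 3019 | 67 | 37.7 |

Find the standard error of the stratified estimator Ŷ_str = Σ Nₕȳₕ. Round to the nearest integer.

2406

Var(Ŷ_str) = Σₕ Nₕ²(1 − fₕ)sₕ²/nₕ.
County 4: 12401²·(1 − 3009/12401)·20.02/3009 = 774919.66.
County 2: 3019²·(1 − 67/3019)·37.7/67 = 5.0147122 × 10^6.
Sum = 5.7896319 × 10^6.
SE = √(5.7896319 × 10^6) = 2406.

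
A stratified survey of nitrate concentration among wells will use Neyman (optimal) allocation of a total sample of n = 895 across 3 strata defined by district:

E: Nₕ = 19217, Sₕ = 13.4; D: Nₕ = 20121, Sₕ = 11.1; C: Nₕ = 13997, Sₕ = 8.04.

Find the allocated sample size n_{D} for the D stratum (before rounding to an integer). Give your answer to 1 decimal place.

336.9

Neyman allocation: nₕ = n·NₕSₕ / Σⱼ NⱼSⱼ.
Σ NⱼSⱼ = 19217·13.4 + 20121·11.1 + 13997·8.04 = 593386.78.
n_{D} = 895·20121·11.1 / 593386.78 = 336.9.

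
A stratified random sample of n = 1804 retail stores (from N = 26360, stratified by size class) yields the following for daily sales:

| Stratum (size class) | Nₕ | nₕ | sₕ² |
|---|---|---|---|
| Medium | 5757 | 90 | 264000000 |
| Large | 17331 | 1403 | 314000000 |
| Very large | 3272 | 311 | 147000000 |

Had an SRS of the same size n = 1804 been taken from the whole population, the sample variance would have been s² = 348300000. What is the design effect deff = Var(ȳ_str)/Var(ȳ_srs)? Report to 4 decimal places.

Var(ȳ_str) = Σ Wₕ²(1−fₕ)sₕ²/nₕ with Wₕ = Nₕ/26360:
  Medium: (5757/26360)²·(1−90/5757)·264000000/90 = 137727.3
  Large: (17331/26360)²·(1−1403/17331)·314000000/1403 = 88913.158
  Very large: (3272/26360)²·(1−311/3272)·147000000/311 = 6590.492
  → Var(ȳ_str) = 233230.95.
Var(ȳ_srs) = (1 − 1804/26360)·348300000/1804 = 179857.75.
deff = 233230.95 / 179857.75 = 1.2968.

1.2968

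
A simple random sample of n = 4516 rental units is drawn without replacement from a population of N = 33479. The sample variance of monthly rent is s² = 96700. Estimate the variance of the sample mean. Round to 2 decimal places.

Under SRS without replacement, Var(ȳ) = (1 − f)·s²/n with f = n/N = 4516/33479 = 0.13489053.
Var(ȳ) = (1 − 0.13489053)·96700/4516 = 0.86510947·21.412755 = 18.524377.

18.52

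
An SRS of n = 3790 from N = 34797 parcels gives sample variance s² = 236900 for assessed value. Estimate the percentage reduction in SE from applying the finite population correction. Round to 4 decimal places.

f = n/N = 3790/34797 = 0.10891744.
SE_no-fpc = √(s²/n) = 7.9061113; SE_fpc = √((1−f)s²/n) = 7.4631453.
Ratio = √(1−f) = 0.94397170. Reduction = 100·(1 − 0.94397170) = 5.6028%.

5.6028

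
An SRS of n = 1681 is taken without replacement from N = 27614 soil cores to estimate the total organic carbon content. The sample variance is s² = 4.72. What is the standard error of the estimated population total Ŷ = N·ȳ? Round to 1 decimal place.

1418.0

Var(Ŷ) = N²·Var(ȳ) = N²·(1 − n/N)·s²/n.
f = 1681/27614 = 0.06087492; Var(ȳ) = 0.93912508·4.72/1681 = 0.0026369247.
Var(Ŷ) = 27614² · 0.0026369247 = 2.0107421 × 10^6.
SE(Ŷ) = √(2.0107421 × 10^6) = 1418.0.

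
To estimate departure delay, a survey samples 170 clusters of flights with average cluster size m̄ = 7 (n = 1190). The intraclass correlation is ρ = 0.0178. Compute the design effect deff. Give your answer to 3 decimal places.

deff = 1 + (7 − 1)·0.0178 = 1 + 0.1068 = 1.1068.

1.107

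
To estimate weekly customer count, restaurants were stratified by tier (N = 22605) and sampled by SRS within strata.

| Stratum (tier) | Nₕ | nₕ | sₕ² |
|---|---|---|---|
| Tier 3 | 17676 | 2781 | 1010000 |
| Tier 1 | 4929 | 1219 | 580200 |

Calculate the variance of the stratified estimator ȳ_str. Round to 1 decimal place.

204.2

Var(ȳ_str) = Σₕ Wₕ²(1 − fₕ)sₕ²/nₕ with Wₕ = Nₕ/N, N = 22605.
Tier 3: Wₕ = 0.78195090; term = 0.78195090²·(1 − 0.15733198)·1010000/2781 = 187.12674.
Tier 1: Wₕ = 0.21804910; term = 0.21804910²·(1 − 0.24731183)·580200/1219 = 17.033258.
Sum = 204.16.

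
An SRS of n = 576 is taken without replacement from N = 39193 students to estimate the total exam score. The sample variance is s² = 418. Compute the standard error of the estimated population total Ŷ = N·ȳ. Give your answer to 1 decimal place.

Var(Ŷ) = N²·Var(ȳ) = N²·(1 − n/N)·s²/n.
f = 576/39193 = 0.01469650; Var(ȳ) = 0.98530350·418/576 = 0.71502927.
Var(Ŷ) = 39193² · 0.71502927 = 1.0983502 × 10^9.
SE(Ŷ) = √(1.0983502 × 10^9) = 33141.4.

33141.4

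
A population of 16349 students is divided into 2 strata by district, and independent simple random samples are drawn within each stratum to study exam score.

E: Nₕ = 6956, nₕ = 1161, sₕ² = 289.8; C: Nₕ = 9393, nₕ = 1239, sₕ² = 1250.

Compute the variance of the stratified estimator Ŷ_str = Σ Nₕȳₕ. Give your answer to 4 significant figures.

Var(Ŷ_str) = Σₕ Nₕ²(1 − fₕ)sₕ²/nₕ.
E: 6956²·(1 − 1161/6956)·289.8/1161 = 1.0061881 × 10^7.
C: 9393²·(1 − 1239/9393)·1250/1239 = 7.7270502 × 10^7.
Sum = 8.7332383 × 10^7.

8.733 × 10^7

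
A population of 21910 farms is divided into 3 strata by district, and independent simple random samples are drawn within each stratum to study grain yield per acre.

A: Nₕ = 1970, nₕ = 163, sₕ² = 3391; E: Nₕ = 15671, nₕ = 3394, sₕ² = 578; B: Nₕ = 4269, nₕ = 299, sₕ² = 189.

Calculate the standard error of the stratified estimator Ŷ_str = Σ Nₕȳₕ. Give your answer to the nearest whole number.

Var(Ŷ_str) = Σₕ Nₕ²(1 − fₕ)sₕ²/nₕ.
A: 1970²·(1 − 163/1970)·3391/163 = 7.4056736 × 10^7.
E: 15671²·(1 − 3394/15671)·578/3394 = 3.2764607 × 10^7.
B: 4269²·(1 − 299/4269)·189/299 = 1.0712906 × 10^7.
Sum = 1.1753425 × 10^8.
SE = √(1.1753425 × 10^8) = 10841.

10841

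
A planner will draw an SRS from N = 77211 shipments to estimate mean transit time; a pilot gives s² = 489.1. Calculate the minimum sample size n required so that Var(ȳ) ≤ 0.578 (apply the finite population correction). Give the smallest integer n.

Without fpc, n₀ = s²/D = 489.1/0.578 = 846.1938.
With fpc, (1 − n/N)·s²/n ≤ D requires n ≥ n₀/(1 + n₀/N) = 846.1938/(1 + 846.1938/77211) = 837.0205.
Rounding up, n = 838.

838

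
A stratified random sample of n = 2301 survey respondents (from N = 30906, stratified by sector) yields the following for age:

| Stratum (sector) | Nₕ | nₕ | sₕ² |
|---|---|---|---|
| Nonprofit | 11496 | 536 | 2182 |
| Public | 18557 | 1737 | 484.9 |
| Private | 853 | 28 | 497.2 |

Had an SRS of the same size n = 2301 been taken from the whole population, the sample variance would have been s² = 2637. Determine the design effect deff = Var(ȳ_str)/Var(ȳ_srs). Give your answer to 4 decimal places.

0.6046

Var(ȳ_str) = Σ Wₕ²(1−fₕ)sₕ²/nₕ with Wₕ = Nₕ/30906:
  Nonprofit: (11496/30906)²·(1−536/11496)·2182/536 = 0.5369844
  Public: (18557/30906)²·(1−1737/18557)·484.9/1737 = 0.091222196
  Private: (853/30906)²·(1−28/853)·497.2/28 = 0.013082492
  → Var(ȳ_str) = 0.64128909.
Var(ȳ_srs) = (1 − 2301/30906)·2637/2301 = 1.0607002.
deff = 0.64128909 / 1.0607002 = 0.6046.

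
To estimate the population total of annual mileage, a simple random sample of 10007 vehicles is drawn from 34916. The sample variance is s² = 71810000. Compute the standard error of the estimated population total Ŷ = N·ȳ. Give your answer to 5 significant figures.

Var(Ŷ) = N²·Var(ȳ) = N²·(1 − n/N)·s²/n.
f = 10007/34916 = 0.28660213; Var(ȳ) = 0.71339787·71810000/10007 = 5119.3266.
Var(Ŷ) = 34916² · 5119.3266 = 6.2411096 × 10^12.
SE(Ŷ) = √(6.2411096 × 10^12) = 2.4982 × 10^6.

2.4982 × 10^6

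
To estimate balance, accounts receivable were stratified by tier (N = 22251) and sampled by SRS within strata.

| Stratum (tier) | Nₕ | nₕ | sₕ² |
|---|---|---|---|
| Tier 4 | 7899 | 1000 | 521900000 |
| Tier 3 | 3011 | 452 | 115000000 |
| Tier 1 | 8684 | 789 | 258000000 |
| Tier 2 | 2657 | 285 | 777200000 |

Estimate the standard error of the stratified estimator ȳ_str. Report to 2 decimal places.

376.03

Var(ȳ_str) = Σₕ Wₕ²(1 − fₕ)sₕ²/nₕ with Wₕ = Nₕ/N, N = 22251.
Tier 4: Wₕ = 0.35499528; term = 0.35499528²·(1 − 0.12659830)·521900000/1000 = 57444.24.
Tier 3: Wₕ = 0.13531976; term = 0.13531976²·(1 − 0.15011624)·115000000/452 = 3959.5094.
Tier 1: Wₕ = 0.39027459; term = 0.39027459²·(1 − 0.09085675)·258000000/789 = 45280.956.
Tier 2: Wₕ = 0.11941036; term = 0.11941036²·(1 − 0.10726383)·777200000/285 = 34713.236.
Sum = 141397.94.
SE = √(141397.94) = 376.03.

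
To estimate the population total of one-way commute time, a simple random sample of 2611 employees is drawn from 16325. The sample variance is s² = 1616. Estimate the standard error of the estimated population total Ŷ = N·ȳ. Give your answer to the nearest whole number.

Var(Ŷ) = N²·Var(ȳ) = N²·(1 − n/N)·s²/n.
f = 2611/16325 = 0.15993874; Var(ȳ) = 0.84006126·1616/2611 = 0.51993067.
Var(Ŷ) = 16325² · 0.51993067 = 1.3856445 × 10^8.
SE(Ŷ) = √(1.3856445 × 10^8) = 11771.

11771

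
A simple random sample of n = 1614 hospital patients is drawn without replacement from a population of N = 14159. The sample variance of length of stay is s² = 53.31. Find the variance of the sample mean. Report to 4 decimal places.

Under SRS without replacement, Var(ȳ) = (1 − f)·s²/n with f = n/N = 1614/14159 = 0.11399110.
Var(ȳ) = (1 − 0.11399110)·53.31/1614 = 0.88600890·0.03302974 = 0.029264643.

0.0293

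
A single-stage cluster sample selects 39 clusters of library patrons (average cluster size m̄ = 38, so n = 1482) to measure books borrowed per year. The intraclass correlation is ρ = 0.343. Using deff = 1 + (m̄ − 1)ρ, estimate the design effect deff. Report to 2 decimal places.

deff = 1 + (38 − 1)·0.343 = 1 + 12.691 = 13.691.

13.69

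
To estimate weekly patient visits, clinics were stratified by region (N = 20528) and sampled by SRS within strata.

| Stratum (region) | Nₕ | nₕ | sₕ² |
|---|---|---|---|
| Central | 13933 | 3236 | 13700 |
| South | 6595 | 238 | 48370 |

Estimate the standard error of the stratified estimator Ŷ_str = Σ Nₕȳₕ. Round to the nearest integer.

95664

Var(Ŷ_str) = Σₕ Nₕ²(1 − fₕ)sₕ²/nₕ.
Central: 13933²·(1 − 3236/13933)·13700/3236 = 6.3098449 × 10^8.
South: 6595²·(1 − 238/6595)·48370/238 = 8.5205208 × 10^9.
Sum = 9.1515053 × 10^9.
SE = √(9.1515053 × 10^9) = 95664.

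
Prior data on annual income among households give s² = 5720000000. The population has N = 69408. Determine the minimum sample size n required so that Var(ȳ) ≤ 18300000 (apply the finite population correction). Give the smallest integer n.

Without fpc, n₀ = s²/D = 5720000000/18300000 = 312.5683.
With fpc, (1 − n/N)·s²/n ≤ D requires n ≥ n₀/(1 + n₀/N) = 312.5683/(1 + 312.5683/69408) = 311.1670.
Rounding up, n = 312.

312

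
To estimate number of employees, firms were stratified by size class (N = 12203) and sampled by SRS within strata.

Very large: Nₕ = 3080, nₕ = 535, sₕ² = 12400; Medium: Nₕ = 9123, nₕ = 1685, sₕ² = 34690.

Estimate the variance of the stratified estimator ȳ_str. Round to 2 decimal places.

10.60

Var(ȳ_str) = Σₕ Wₕ²(1 − fₕ)sₕ²/nₕ with Wₕ = Nₕ/N, N = 12203.
Very large: Wₕ = 0.25239695; term = 0.25239695²·(1 − 0.17370130)·12400/535 = 1.2200375.
Medium: Wₕ = 0.74760305; term = 0.74760305²·(1 − 0.18469802)·34690/1685 = 9.3813431.
Sum = 10.601381.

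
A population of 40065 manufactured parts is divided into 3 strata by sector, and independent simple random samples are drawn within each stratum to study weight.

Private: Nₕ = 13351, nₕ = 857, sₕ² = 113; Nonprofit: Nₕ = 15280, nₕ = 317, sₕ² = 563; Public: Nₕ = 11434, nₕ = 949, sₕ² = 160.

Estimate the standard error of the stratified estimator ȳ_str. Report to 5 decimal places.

0.52845

Var(ȳ_str) = Σₕ Wₕ²(1 − fₕ)sₕ²/nₕ with Wₕ = Nₕ/N, N = 40065.
Private: Wₕ = 0.33323350; term = 0.33323350²·(1 − 0.06418995)·113/857 = 0.013701958.
Nonprofit: Wₕ = 0.38138026; term = 0.38138026²·(1 − 0.02074607)·563/317 = 0.25296525.
Public: Wₕ = 0.28538625; term = 0.28538625²·(1 − 0.08299808)·160/949 = 0.012591866.
Sum = 0.27925907.
SE = √(0.27925907) = 0.52845.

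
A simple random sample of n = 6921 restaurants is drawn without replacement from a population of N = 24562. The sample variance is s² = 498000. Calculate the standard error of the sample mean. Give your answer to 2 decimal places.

7.19

Under SRS without replacement, Var(ȳ) = (1 − f)·s²/n with f = n/N = 6921/24562 = 0.28177673.
Var(ȳ) = (1 − 0.28177673)·498000/6921 = 0.71822327·71.95492 = 51.679698.
SE(ȳ) = √(51.679698) = 7.19.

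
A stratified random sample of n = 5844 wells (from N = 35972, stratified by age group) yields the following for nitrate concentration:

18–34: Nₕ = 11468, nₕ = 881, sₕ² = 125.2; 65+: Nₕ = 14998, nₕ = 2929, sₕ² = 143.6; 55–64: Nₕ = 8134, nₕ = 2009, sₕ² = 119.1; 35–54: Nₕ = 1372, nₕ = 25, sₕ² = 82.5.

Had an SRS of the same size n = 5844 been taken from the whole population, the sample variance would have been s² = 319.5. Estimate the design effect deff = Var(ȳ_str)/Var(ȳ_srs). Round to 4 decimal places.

Var(ȳ_str) = Σ Wₕ²(1−fₕ)sₕ²/nₕ with Wₕ = Nₕ/35972:
  18–34: (11468/35972)²·(1−881/11468)·125.2/881 = 0.013333982
  65+: (14998/35972)²·(1−2929/14998)·143.6/2929 = 0.0068582061
  55–64: (8134/35972)²·(1−2009/8134)·119.1/2009 = 0.0022825112
  35–54: (1372/35972)²·(1−25/1372)·82.5/25 = 0.0047130981
  → Var(ȳ_str) = 0.027187797.
Var(ȳ_srs) = (1 − 5844/35972)·319.5/5844 = 0.04578955.
deff = 0.027187797 / 0.04578955 = 0.5938.

0.5938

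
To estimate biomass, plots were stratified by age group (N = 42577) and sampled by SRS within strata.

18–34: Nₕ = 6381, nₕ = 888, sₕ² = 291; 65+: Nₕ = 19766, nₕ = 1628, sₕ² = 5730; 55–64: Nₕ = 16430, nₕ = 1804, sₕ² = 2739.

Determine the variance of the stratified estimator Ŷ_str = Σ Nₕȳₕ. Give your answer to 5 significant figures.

Var(Ŷ_str) = Σₕ Nₕ²(1 − fₕ)sₕ²/nₕ.
18–34: 6381²·(1 − 888/6381)·291/888 = 1.1486253 × 10^7.
65+: 19766²·(1 − 1628/19766)·5730/1628 = 1.261852 × 10^9.
55–64: 16430²·(1 − 1804/16430)·2739/1804 = 3.648536 × 10^8.
Sum = 1.6381919 × 10^9.

1.6382 × 10^9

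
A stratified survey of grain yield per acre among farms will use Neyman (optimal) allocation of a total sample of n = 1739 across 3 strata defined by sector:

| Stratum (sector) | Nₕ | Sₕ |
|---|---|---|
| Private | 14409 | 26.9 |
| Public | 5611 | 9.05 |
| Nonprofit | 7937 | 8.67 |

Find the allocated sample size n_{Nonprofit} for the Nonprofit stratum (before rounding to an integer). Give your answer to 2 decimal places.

235.94

Neyman allocation: nₕ = n·NₕSₕ / Σⱼ NⱼSⱼ.
Σ NⱼSⱼ = 14409·26.9 + 5611·9.05 + 7937·8.67 = 507195.44.
n_{Nonprofit} = 1739·7937·8.67 / 507195.44 = 235.94.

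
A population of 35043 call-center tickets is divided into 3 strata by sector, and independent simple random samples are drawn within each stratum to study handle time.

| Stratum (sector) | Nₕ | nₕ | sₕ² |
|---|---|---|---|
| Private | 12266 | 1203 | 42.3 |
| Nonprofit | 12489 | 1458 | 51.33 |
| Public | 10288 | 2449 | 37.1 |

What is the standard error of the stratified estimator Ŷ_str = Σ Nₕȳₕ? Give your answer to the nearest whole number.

Var(Ŷ_str) = Σₕ Nₕ²(1 − fₕ)sₕ²/nₕ.
Private: 12266²·(1 − 1203/12266)·42.3/1203 = 4.7714526 × 10^6.
Nonprofit: 12489²·(1 − 1458/12489)·51.33/1458 = 4.8501625 × 10^6.
Public: 10288²·(1 − 2449/10288)·37.1/2449 = 1.2217342 × 10^6.
Sum = 1.0843349 × 10^7.
SE = √(1.0843349 × 10^7) = 3293.

3293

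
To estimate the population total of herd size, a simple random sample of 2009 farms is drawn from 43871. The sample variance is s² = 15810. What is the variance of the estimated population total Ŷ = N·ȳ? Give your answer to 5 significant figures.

1.4453 × 10^10

Var(Ŷ) = N²·Var(ȳ) = N²·(1 − n/N)·s²/n.
f = 2009/43871 = 0.04579335; Var(ȳ) = 0.95420665·15810/2009 = 7.5092121.
Var(Ŷ) = 43871² · 7.5092121 = 1.4452715 × 10^10.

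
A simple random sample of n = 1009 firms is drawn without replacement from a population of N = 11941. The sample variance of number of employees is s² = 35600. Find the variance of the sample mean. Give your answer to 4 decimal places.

Under SRS without replacement, Var(ȳ) = (1 − f)·s²/n with f = n/N = 1009/11941 = 0.08449879.
Var(ȳ) = (1 − 0.08449879)·35600/1009 = 0.91550121·35.282458 = 32.301133.

32.3011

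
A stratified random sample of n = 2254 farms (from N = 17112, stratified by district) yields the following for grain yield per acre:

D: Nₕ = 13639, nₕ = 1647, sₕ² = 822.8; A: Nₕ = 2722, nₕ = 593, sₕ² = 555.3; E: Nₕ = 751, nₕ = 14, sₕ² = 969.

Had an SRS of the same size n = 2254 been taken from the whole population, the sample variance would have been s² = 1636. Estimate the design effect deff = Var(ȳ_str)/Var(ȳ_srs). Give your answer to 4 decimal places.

0.6798

Var(ȳ_str) = Σ Wₕ²(1−fₕ)sₕ²/nₕ with Wₕ = Nₕ/17112:
  D: (13639/17112)²·(1−1647/13639)·822.8/1647 = 0.27904439
  A: (2722/17112)²·(1−593/2722)·555.3/593 = 0.018532552
  E: (751/17112)²·(1−14/751)·969/14 = 0.13082828
  → Var(ȳ_str) = 0.42840522.
Var(ȳ_srs) = (1 − 2254/17112)·1636/2254 = 0.63021534.
deff = 0.42840522 / 0.63021534 = 0.6798.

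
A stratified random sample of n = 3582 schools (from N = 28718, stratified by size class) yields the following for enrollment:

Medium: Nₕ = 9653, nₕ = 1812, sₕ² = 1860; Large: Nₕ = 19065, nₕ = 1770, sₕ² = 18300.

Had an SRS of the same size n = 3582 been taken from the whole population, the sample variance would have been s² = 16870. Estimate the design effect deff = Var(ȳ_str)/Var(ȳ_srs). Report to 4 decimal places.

Var(ȳ_str) = Σ Wₕ²(1−fₕ)sₕ²/nₕ with Wₕ = Nₕ/28718:
  Medium: (9653/28718)²·(1−1812/9653)·1860/1812 = 0.094206339
  Large: (19065/28718)²·(1−1770/19065)·18300/1770 = 4.1335845
  → Var(ȳ_str) = 4.2277908.
Var(ȳ_srs) = (1 − 3582/28718)·16870/3582 = 4.122223.
deff = 4.2277908 / 4.122223 = 1.0256.

1.0256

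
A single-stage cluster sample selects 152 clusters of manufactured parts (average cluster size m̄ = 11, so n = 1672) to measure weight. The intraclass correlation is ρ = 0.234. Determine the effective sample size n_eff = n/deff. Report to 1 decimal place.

500.6

deff = 1 + (11 − 1)·0.234 = 1 + 2.34 = 3.34.
n_eff = 1672 / 3.34 = 500.6.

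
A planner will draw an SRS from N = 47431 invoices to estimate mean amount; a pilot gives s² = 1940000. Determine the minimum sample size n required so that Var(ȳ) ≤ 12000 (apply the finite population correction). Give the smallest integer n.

162

Without fpc, n₀ = s²/D = 1940000/12000 = 161.6667.
With fpc, (1 − n/N)·s²/n ≤ D requires n ≥ n₀/(1 + n₀/N) = 161.6667/(1 + 161.6667/47431) = 161.1175.
Rounding up, n = 162.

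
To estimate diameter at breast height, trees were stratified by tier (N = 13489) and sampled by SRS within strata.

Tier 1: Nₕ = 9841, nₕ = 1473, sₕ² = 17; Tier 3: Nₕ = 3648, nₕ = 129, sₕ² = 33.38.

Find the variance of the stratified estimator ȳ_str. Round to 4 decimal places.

0.0235

Var(ȳ_str) = Σₕ Wₕ²(1 − fₕ)sₕ²/nₕ with Wₕ = Nₕ/N, N = 13489.
Tier 1: Wₕ = 0.72955742; term = 0.72955742²·(1 − 0.14967991)·17/1473 = 0.0052233312.
Tier 3: Wₕ = 0.27044258; term = 0.27044258²·(1 − 0.03536184)·33.38/129 = 0.018256235.
Sum = 0.023479566.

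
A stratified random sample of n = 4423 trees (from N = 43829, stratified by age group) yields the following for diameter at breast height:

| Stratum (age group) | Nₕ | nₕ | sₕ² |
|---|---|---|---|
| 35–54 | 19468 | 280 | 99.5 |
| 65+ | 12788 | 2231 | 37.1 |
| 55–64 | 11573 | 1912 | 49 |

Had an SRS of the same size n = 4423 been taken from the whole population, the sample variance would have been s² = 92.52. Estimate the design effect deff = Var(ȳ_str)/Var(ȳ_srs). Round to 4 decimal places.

Var(ȳ_str) = Σ Wₕ²(1−fₕ)sₕ²/nₕ with Wₕ = Nₕ/43829:
  35–54: (19468/43829)²·(1−280/19468)·99.5/280 = 0.069102375
  65+: (12788/43829)²·(1−2231/12788)·37.1/2231 = 0.0011686766
  55–64: (11573/43829)²·(1−1912/11573)·49/1912 = 0.0014916025
  → Var(ȳ_str) = 0.071762654.
Var(ȳ_srs) = (1 − 4423/43829)·92.52/4423 = 0.018806998.
deff = 0.071762654 / 0.018806998 = 3.8157.

3.8157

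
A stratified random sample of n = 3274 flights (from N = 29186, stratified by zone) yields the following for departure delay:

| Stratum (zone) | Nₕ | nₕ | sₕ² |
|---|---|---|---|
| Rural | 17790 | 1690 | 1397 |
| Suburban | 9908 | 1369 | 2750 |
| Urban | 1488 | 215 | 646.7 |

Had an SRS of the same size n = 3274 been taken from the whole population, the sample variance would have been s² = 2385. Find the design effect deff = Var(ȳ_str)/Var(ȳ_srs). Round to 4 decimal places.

Var(ȳ_str) = Σ Wₕ²(1−fₕ)sₕ²/nₕ with Wₕ = Nₕ/29186:
  Rural: (17790/29186)²·(1−1690/17790)·1397/1690 = 0.27794724
  Suburban: (9908/29186)²·(1−1369/9908)·2750/1369 = 0.19951387
  Urban: (1488/29186)²·(1−215/1488)·646.7/215 = 0.0066887749
  → Var(ȳ_str) = 0.48414988.
Var(ȳ_srs) = (1 − 3274/29186)·2385/3274 = 0.64674945.
deff = 0.48414988 / 0.64674945 = 0.7486.

0.7486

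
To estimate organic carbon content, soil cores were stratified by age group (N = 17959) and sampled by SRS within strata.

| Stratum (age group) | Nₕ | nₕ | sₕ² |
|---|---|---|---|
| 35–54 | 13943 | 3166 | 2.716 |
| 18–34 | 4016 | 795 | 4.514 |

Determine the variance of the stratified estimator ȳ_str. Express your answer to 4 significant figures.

6.274 × 10^-4

Var(ȳ_str) = Σₕ Wₕ²(1 − fₕ)sₕ²/nₕ with Wₕ = Nₕ/N, N = 17959.
35–54: Wₕ = 0.77637953; term = 0.77637953²·(1 − 0.22706735)·2.716/3166 = 3.9967655 × 10^-4.
18–34: Wₕ = 0.22362047; term = 0.22362047²·(1 − 0.19795817)·4.514/795 = 2.2772702 × 10^-4.
Sum = 6.2740357 × 10^-4.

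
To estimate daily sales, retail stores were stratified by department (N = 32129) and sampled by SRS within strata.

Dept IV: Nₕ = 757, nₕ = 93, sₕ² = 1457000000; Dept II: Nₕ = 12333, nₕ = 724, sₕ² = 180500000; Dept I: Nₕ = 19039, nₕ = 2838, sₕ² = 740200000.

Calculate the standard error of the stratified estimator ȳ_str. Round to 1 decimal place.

Var(ȳ_str) = Σₕ Wₕ²(1 − fₕ)sₕ²/nₕ with Wₕ = Nₕ/N, N = 32129.
Dept IV: Wₕ = 0.02356127; term = 0.02356127²·(1 − 0.12285337)·1457000000/93 = 7628.6229.
Dept II: Wₕ = 0.38385882; term = 0.38385882²·(1 − 0.05870429)·180500000/724 = 34578.629.
Dept I: Wₕ = 0.59257991; term = 0.59257991²·(1 − 0.14906245)·740200000/2838 = 77934.226.
Sum = 120141.48.
SE = √(120141.48) = 346.6.

346.6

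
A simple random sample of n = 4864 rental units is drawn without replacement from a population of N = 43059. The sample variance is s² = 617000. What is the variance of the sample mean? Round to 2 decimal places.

Under SRS without replacement, Var(ȳ) = (1 − f)·s²/n with f = n/N = 4864/43059 = 0.11296129.
Var(ȳ) = (1 − 0.11296129)·617000/4864 = 0.88703871·126.85033 = 112.52115.

112.52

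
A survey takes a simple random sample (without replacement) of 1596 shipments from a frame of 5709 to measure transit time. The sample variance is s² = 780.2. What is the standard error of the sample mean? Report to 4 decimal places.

Under SRS without replacement, Var(ȳ) = (1 − f)·s²/n with f = n/N = 1596/5709 = 0.27955859.
Var(ȳ) = (1 − 0.27955859)·780.2/1596 = 0.72044141·0.48884712 = 0.35218571.
SE(ȳ) = √(0.35218571) = 0.5935.

0.5935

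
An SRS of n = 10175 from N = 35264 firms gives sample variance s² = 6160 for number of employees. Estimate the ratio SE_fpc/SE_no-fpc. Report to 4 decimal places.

f = n/N = 10175/35264 = 0.28853789.
SE_no-fpc = √(s²/n) = 0.77807802; SE_fpc = √((1−f)s²/n) = 0.65629491.
Ratio = √(1−f) = 0.84348214.

0.8435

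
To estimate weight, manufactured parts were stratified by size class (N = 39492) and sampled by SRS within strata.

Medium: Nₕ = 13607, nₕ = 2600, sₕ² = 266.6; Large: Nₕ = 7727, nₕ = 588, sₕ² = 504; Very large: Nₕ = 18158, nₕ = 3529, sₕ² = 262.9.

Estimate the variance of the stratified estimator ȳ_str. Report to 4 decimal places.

Var(ȳ_str) = Σₕ Wₕ²(1 − fₕ)sₕ²/nₕ with Wₕ = Nₕ/N, N = 39492.
Medium: Wₕ = 0.34455080; term = 0.34455080²·(1 − 0.19107812)·266.6/2600 = 0.0098469083.
Large: Wₕ = 0.19565988; term = 0.19565988²·(1 − 0.07609680)·504/588 = 0.030316792.
Very large: Wₕ = 0.45978932; term = 0.45978932²·(1 − 0.19434960)·262.9/3529 = 0.012688297.
Sum = 0.052851997.

0.0529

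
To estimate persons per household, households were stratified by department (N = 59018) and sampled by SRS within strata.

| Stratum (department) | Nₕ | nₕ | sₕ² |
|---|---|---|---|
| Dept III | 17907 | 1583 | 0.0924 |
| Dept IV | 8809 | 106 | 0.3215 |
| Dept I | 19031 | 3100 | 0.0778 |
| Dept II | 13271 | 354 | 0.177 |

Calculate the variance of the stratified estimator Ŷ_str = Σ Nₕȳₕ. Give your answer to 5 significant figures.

342910

Var(Ŷ_str) = Σₕ Nₕ²(1 − fₕ)sₕ²/nₕ.
Dept III: 17907²·(1 − 1583/17907)·0.0924/1583 = 17062.414.
Dept IV: 8809²·(1 − 106/8809)·0.3215/106 = 232525.56.
Dept I: 19031²·(1 − 3100/19031)·0.0778/3100 = 7608.9118.
Dept II: 13271²·(1 − 354/13271)·0.177/354 = 85710.754.
Sum = 342907.64.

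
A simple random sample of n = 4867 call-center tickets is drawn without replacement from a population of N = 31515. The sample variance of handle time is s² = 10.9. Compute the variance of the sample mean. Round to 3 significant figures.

0.00189

Under SRS without replacement, Var(ȳ) = (1 − f)·s²/n with f = n/N = 4867/31515 = 0.15443440.
Var(ȳ) = (1 − 0.15443440)·10.9/4867 = 0.84556560·0.0022395726 = 0.0018937056.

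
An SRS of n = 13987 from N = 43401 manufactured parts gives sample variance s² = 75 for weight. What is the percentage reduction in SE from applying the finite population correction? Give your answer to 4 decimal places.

f = n/N = 13987/43401 = 0.32227368.
SE_no-fpc = √(s²/n) = 0.073226511; SE_fpc = √((1−f)s²/n) = 0.060283092.
Ratio = √(1−f) = 0.82324135. Reduction = 100·(1 − 0.82324135) = 17.6759%.

17.6759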